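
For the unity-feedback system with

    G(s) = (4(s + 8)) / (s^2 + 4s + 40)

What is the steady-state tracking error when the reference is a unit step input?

G(s) has no poles at the origin.
This is a Type 0 system. Kp = lim_{s→0} G(s) = 32/40 = 4/5.
e_ss = 1/(1 + Kp) = 1/(1 + 4/5) = 5/9 ≈ 0.5556.

e_ss = 0.5556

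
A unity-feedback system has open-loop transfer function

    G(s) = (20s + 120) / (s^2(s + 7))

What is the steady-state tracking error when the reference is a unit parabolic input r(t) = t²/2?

G(s) has 2 poles at the origin.
This is a Type 2 system. Ka = lim_{s→0} s^2·G(s) = 120/7.
e_ss = 1/Ka = 1/(120/7) = 7/120 ≈ 0.05833.

e_ss = 0.05833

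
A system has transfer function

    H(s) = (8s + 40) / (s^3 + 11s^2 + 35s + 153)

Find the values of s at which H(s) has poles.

s = -9, -1 + 4j, -1 - 4j

The poles are the roots of the denominator s^3 + 11s^2 + 35s + 153 = 0.
Trying s = -9: the polynomial evaluates to 0, so (s + 9) is a factor.
Dividing out leaves s^2 + 2s + 17 = 0.
The quadratic formula then gives s = -1 ± 4j.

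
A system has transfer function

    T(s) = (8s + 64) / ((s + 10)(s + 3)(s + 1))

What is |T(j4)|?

Substitute s = j4: numerator = 64 + j32, denominator = -194 + j108.
|T(j4)| = |64 + j32| / |-194 + j108| = 71.554 / 222.04 ≈ 0.3223.

|T(j4)| ≈ 0.3223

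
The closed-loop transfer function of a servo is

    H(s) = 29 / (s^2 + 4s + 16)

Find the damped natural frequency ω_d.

ω_d ≈ 3.464 rad/s

Comparing s^2 + 4s + 16 to s^2 + 2ζωₙs + ωₙ²: ωₙ = 4 rad/s and ζ = 4/(2·4) = 0.5.
ζωₙ = 4/2 = 2, so ω_d = ωₙ√(1−ζ²) = √(ωₙ² − (ζωₙ)²) = √(16 − 2²) = √12 ≈ 3.464 rad/s.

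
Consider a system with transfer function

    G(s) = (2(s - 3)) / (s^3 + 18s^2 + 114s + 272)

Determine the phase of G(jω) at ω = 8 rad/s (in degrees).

∠G(j8) ≈ -45°

At s = j8: numerator = -6 + j16, denominator = -880 + j400.
∠G = ∠num − ∠den = 110.56° − (155.56°) = -45°.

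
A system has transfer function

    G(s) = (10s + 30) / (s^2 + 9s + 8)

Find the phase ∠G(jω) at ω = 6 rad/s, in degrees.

At s = j6: numerator = 30 + j60, denominator = -28 + j54.
∠G = ∠num − ∠den = 63.435° − (117.41°) = -53.97°.

∠G(j6) ≈ -53.97°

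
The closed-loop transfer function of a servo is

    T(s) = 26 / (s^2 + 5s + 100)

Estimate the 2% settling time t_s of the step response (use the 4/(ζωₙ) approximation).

t_s ≈ 1.600 s

Comparing s^2 + 5s + 100 to s^2 + 2ζωₙs + ωₙ²: ωₙ = 10 rad/s and ζ = 5/(2·10) = 0.25.
ζωₙ = 5/2 = 2.5, so t_s ≈ 4/(ζωₙ) = 4/2.5 = 1.600 s.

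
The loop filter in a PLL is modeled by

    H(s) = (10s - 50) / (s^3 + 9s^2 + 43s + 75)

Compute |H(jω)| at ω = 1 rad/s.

Substitute s = j1: numerator = -50 + j10, denominator = 66 + j42.
|H(j1)| = |-50 + j10| / |66 + j42| = 50.990 / 78.230 ≈ 0.6518.

|H(j1)| ≈ 0.6518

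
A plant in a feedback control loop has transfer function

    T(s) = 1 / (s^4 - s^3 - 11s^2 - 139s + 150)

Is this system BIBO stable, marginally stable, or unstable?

The denominator s^4 - s^3 - 11s^2 - 139s + 150 factors as (s - 1)(s^2 + 6s + 25)(s - 6), giving poles at s = 1, -3 ± 4j, 6.
Since the pole(s) at s = 1, 6 lie in the right half-plane, the system is unstable.

unstable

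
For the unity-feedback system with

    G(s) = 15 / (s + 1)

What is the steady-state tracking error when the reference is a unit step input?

G(s) has no poles at the origin.
This is a Type 0 system. Kp = lim_{s→0} G(s) = 15/1.
e_ss = 1/(1 + Kp) = 1/(1 + 15) = 1/16 ≈ 0.06250.

e_ss = 0.06250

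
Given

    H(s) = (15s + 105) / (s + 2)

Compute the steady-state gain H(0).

Set s = 0: H(0) = (105) / (2) = 105/2.

H(0) = 105/2 ≈ 52.50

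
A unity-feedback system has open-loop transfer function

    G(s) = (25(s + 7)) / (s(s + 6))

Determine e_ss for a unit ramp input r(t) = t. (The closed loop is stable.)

G(s) has one pole at the origin.
This is a Type 1 system. Kv = lim_{s→0} s·G(s) = 175/6.
e_ss = 1/Kv = 1/(175/6) = 6/175 ≈ 0.03429.

e_ss = 0.03429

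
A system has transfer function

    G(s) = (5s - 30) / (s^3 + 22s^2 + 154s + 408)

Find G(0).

G(0) = -5/68 ≈ -0.07353

Set s = 0: G(0) = (-30) / (408) = -5/68.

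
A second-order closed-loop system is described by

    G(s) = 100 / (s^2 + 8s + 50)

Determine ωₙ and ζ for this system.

Compare the denominator to the standard form s^2 + 2ζωₙs + ωₙ².
ωₙ² = 50, so ωₙ = √50 ≈ 7.071 rad/s.
2ζωₙ = 8, so ζ = 8/(2·√50) ≈ 0.5657.
With ζ = 0.5657 the response is underdamped.

ωₙ ≈ 7.071 rad/s, ζ ≈ 0.5657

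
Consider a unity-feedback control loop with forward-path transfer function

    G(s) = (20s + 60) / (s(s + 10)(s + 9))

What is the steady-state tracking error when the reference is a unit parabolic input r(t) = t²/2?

G(s) has one pole at the origin.
This is a Type 1 system; Ka = lim_{s→0} s^2·G(s) = 0, so the steady-state error for a parabola input is infinite.

e_ss = ∞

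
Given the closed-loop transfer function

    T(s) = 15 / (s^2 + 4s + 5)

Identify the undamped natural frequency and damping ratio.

ωₙ ≈ 2.236 rad/s, ζ ≈ 0.8944

Compare the denominator to the standard form s^2 + 2ζωₙs + ωₙ².
ωₙ² = 5, so ωₙ = √5 ≈ 2.236 rad/s.
2ζωₙ = 4, so ζ = 4/(2·√5) ≈ 0.8944.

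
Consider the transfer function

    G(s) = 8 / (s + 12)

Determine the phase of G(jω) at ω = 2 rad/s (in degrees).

∠G(j2) ≈ -9.462°

At s = j2: numerator = 8, denominator = 12 + j2.
∠G = ∠num − ∠den = 0° − (9.4623°) = -9.462°.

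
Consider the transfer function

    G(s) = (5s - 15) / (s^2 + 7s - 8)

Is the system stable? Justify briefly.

The denominator s^2 + 7s - 8 factors as (s - 1)(s + 8), giving poles at s = 1, -8.
Since the pole(s) at s = 1 lie in the right half-plane, the system is unstable.

unstable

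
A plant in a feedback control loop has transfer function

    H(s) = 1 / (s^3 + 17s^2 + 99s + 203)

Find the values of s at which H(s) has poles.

The poles are the roots of the denominator s^3 + 17s^2 + 99s + 203 = 0.
Trying s = -7: the polynomial evaluates to 0, so (s + 7) is a factor.
Dividing out leaves s^2 + 10s + 29 = 0.
The quadratic formula then gives s = -5 ± 2j.

s = -5 ± 2j, -7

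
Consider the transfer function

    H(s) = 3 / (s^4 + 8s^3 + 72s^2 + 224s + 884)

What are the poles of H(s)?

s = -3 + 5j, -3 - 5j, -1 + 5j, -1 - 5j

The poles are the roots of the denominator s^4 + 8s^3 + 72s^2 + 224s + 884 = 0.
No real roots exist; factor into two real quadratics: (s^2 + 6s + 34)(s^2 + 2s + 26) = 0.
Each quadratic gives a conjugate pair via the quadratic formula.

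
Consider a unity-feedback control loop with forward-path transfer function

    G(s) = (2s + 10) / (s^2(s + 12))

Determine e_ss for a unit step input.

G(s) has 2 poles at the origin.
This is a Type 2 system; for a step input the steady-state error is zero.

e_ss = 0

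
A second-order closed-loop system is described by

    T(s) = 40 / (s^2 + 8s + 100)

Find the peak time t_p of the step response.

Comparing s^2 + 8s + 100 to s^2 + 2ζωₙs + ωₙ²: ωₙ = 10 rad/s and ζ = 8/(2·10) = 0.4.
ζωₙ = 8/2 = 4, so ω_d = ωₙ√(1−ζ²) = √(ωₙ² − (ζωₙ)²) = √(100 − 4²) = √84 ≈ 9.165 rad/s.
t_p = π/ω_d = π/9.165 ≈ 0.3428 s.

t_p ≈ 0.3428 s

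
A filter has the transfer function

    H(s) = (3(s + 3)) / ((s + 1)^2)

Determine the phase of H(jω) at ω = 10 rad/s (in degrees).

At s = j10: numerator = 9 + j30, denominator = -99 + j20.
∠H = ∠num − ∠den = 73.301° − (168.58°) = -95.28°.

∠H(j10) ≈ -95.28°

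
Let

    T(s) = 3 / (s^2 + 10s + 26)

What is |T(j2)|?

|T(j2)| ≈ 0.1009

Substitute s = j2: numerator = 3, denominator = 22 + j20.
|T(j2)| = |3| / |22 + j20| = 3 / 29.732 ≈ 0.1009.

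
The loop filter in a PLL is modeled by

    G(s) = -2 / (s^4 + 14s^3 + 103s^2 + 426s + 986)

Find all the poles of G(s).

s = -5 ± 3j, -2 ± 5j

The poles are the roots of the denominator s^4 + 14s^3 + 103s^2 + 426s + 986 = 0.
No real roots exist; factor into two real quadratics: (s^2 + 10s + 34)(s^2 + 4s + 29) = 0.
Each quadratic gives a conjugate pair via the quadratic formula.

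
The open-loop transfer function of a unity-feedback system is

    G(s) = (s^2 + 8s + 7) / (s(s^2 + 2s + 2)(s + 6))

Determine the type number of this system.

The denominator has 1 factor of s at the origin (free integrator), so this is a Type 1 system.

Type 1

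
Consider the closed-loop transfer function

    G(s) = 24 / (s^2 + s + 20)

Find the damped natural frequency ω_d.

Comparing s^2 + s + 20 to s^2 + 2ζωₙs + ωₙ²: ωₙ = √20 ≈ 4.472 rad/s and ζ = 1/(2·√20) ≈ 0.1118.
ζωₙ = 1/2 = 0.5, so ω_d = ωₙ√(1−ζ²) = √(ωₙ² − (ζωₙ)²) = √(20 − 0.5²) = √19.75 ≈ 4.444 rad/s.

ω_d ≈ 4.444 rad/s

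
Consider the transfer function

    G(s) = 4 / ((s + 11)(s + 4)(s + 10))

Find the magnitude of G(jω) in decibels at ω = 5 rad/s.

Substitute s = j5: numerator = 4, denominator = -185 + j845.
|G(j5)| = |4| / |-185 + j845| = 4 / 865.01 ≈ 0.004624.
In decibels: 20·log₁₀(0.004624) ≈ -46.7 dB.

|G(j5)|_dB ≈ -46.7 dB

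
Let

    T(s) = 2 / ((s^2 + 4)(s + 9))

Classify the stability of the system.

marginally stable

The poles can be read from the denominator factors: s = 2j, -2j, -9.
Since the simple pole(s) at s = 2j, -2j lie on the jω-axis with none in the right half-plane, the system is marginally stable.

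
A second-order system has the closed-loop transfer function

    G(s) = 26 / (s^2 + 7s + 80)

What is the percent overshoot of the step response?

%OS ≈ 26.3%

Comparing s^2 + 7s + 80 to s^2 + 2ζωₙs + ωₙ²: ωₙ = √80 ≈ 8.944 rad/s and ζ = 7/(2·√80) ≈ 0.3913.
%OS = 100·exp(−πζ/√(1−ζ²)) = 100·exp(−π·0.3913/√(1−0.3913²)) ≈ 26.3%.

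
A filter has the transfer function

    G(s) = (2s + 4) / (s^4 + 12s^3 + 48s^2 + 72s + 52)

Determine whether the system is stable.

The denominator s^4 + 12s^3 + 48s^2 + 72s + 52 factors as (s^2 + 2s + 2)(s^2 + 10s + 26), giving poles at s = -1 + j, -1 - j, -5 + j, -5 - j.
Since all poles lie strictly in the left half-plane, the system is stable.

stable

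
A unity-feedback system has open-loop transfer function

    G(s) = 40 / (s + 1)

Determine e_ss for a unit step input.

e_ss = 0.02439

G(s) has no poles at the origin.
This is a Type 0 system. Kp = lim_{s→0} G(s) = 40/1.
e_ss = 1/(1 + Kp) = 1/(1 + 40) = 1/41 ≈ 0.02439.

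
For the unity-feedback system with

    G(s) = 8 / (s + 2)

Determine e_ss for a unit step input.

G(s) has no poles at the origin.
This is a Type 0 system. Kp = lim_{s→0} G(s) = 8/2 = 4.
e_ss = 1/(1 + Kp) = 1/(1 + 4) = 1/5 ≈ 0.2000.

e_ss = 0.2000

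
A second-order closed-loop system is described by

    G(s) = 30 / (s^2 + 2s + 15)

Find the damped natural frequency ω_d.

Comparing s^2 + 2s + 15 to s^2 + 2ζωₙs + ωₙ²: ωₙ = √15 ≈ 3.873 rad/s and ζ = 2/(2·√15) ≈ 0.2582.
ζωₙ = 2/2 = 1, so ω_d = ωₙ√(1−ζ²) = √(ωₙ² − (ζωₙ)²) = √(15 − 1²) = √14 ≈ 3.742 rad/s.

ω_d ≈ 3.742 rad/s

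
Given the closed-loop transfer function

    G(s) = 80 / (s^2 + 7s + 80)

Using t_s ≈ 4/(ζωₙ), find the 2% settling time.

t_s ≈ 1.143 s

Comparing s^2 + 7s + 80 to s^2 + 2ζωₙs + ωₙ²: ωₙ = √80 ≈ 8.944 rad/s and ζ = 7/(2·√80) ≈ 0.3913.
ζωₙ = 7/2 = 3.5, so t_s ≈ 4/(ζωₙ) = 4/3.5 ≈ 1.143 s.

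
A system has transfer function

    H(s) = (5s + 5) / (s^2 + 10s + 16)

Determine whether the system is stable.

stable

The denominator s^2 + 10s + 16 factors as (s + 8)(s + 2), giving poles at s = -8, -2.
Since all poles lie strictly in the left half-plane, the system is stable.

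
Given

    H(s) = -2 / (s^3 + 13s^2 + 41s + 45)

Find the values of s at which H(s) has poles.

The poles are the roots of the denominator s^3 + 13s^2 + 41s + 45 = 0.
Trying s = -9: the polynomial evaluates to 0, so (s + 9) is a factor.
Dividing out leaves s^2 + 4s + 5 = 0.
The quadratic formula then gives s = -2 ± 1j.

s = -2 + j, -2 - j, -9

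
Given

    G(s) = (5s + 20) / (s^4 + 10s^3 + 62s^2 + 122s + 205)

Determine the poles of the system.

The poles are the roots of the denominator s^4 + 10s^3 + 62s^2 + 122s + 205 = 0.
No real roots exist; factor into two real quadratics: (s^2 + 8s + 41)(s^2 + 2s + 5) = 0.
Each quadratic gives a conjugate pair via the quadratic formula.

s = -4 ± 5j, -1 ± 2j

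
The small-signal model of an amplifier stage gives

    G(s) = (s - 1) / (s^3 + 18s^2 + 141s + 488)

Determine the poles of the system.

s = -5 ± 6j, -8

The poles are the roots of the denominator s^3 + 18s^2 + 141s + 488 = 0.
Trying s = -8: the polynomial evaluates to 0, so (s + 8) is a factor.
Dividing out leaves s^2 + 10s + 61 = 0.
The quadratic formula then gives s = -5 ± 6j.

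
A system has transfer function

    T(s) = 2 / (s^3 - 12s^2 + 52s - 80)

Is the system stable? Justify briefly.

unstable

The denominator s^3 - 12s^2 + 52s - 80 factors as (s^2 - 8s + 20)(s - 4), giving poles at s = 4 ± 2j, 4.
Since the pole(s) at s = 4 + 2j, 4 - 2j, 4 lie in the right half-plane, the system is unstable.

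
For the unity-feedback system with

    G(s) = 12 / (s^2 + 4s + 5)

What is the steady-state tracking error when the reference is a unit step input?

e_ss = 0.2941

G(s) has no poles at the origin.
This is a Type 0 system. Kp = lim_{s→0} G(s) = 12/5.
e_ss = 1/(1 + Kp) = 1/(1 + 12/5) = 5/17 ≈ 0.2941.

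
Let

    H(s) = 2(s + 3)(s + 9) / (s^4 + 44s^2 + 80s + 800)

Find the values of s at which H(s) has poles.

s = -2 ± 4j, 2 ± 6j

The poles are the roots of the denominator s^4 + 44s^2 + 80s + 800 = 0.
No real roots exist; factor into two real quadratics: (s^2 + 4s + 20)(s^2 - 4s + 40) = 0.
Each quadratic gives a conjugate pair via the quadratic formula.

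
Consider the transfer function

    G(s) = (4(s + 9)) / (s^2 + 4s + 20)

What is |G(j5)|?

Substitute s = j5: numerator = 36 + j20, denominator = -5 + j20.
|G(j5)| = |36 + j20| / |-5 + j20| = 41.183 / 20.616 ≈ 1.998.

|G(j5)| ≈ 1.998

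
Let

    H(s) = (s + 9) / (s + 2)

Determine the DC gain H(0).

At s = 0 each factor (s + a) contributes a and each (s^2 + bs + c) contributes c.
H(0) = 1·(9) / ((2)) = 9/2 = 9/2.

H(0) = 9/2 ≈ 4.500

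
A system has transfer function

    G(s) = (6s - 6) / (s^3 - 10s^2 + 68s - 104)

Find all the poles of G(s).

s = 4 + 6j, 4 - 6j, 2

The poles are the roots of the denominator s^3 - 10s^2 + 68s - 104 = 0.
Trying s = 2: the polynomial evaluates to 0, so (s - 2) is a factor.
Dividing out leaves s^2 - 8s + 52 = 0.
The quadratic formula then gives s = 4 ± 6j.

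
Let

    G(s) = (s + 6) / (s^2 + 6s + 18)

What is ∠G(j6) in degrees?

∠G(j6) ≈ -71.57°

At s = j6: numerator = 6 + j6, denominator = -18 + j36.
∠G = ∠num − ∠den = 45° − (116.57°) = -71.57°.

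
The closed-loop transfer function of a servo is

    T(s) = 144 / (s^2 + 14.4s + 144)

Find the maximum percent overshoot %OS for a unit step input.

Comparing s^2 + 14.4s + 144 to s^2 + 2ζωₙs + ωₙ²: ωₙ = 12 rad/s and ζ = 14.4/(2·12) = 0.6.
%OS = 100·exp(−πζ/√(1−ζ²)) = 100·exp(−π·0.6/√(1−0.6²)) ≈ 9.48%.

%OS ≈ 9.48%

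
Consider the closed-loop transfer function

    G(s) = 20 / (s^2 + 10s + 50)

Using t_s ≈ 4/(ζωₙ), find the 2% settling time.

t_s ≈ 0.8000 s

Comparing s^2 + 10s + 50 to s^2 + 2ζωₙs + ωₙ²: ωₙ = √50 ≈ 7.071 rad/s and ζ = 10/(2·√50) ≈ 0.7071.
ζωₙ = 10/2 = 5, so t_s ≈ 4/(ζωₙ) = 4/5 = 0.8000 s.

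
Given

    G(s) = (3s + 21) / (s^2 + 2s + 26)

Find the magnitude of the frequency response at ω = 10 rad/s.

Substitute s = j10: numerator = 21 + j30, denominator = -74 + j20.
|G(j10)| = |21 + j30| / |-74 + j20| = 36.620 / 76.655 ≈ 0.4777.

|G(j10)| ≈ 0.4777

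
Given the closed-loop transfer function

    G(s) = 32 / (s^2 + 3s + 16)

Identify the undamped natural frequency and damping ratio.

Compare the denominator to the standard form s^2 + 2ζωₙs + ωₙ².
ωₙ² = 16, so ωₙ = 4 rad/s.
2ζωₙ = 3, so ζ = 3/(2·4) = 0.375.
With ζ = 0.375 the response is underdamped.

ωₙ = 4 rad/s, ζ = 0.375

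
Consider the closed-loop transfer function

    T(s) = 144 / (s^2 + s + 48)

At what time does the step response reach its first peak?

Comparing s^2 + s + 48 to s^2 + 2ζωₙs + ωₙ²: ωₙ = √48 ≈ 6.928 rad/s and ζ = 1/(2·√48) ≈ 0.07217.
ζωₙ = 1/2 = 0.5, so ω_d = ωₙ√(1−ζ²) = √(ωₙ² − (ζωₙ)²) = √(48 − 0.5²) = √47.75 ≈ 6.910 rad/s.
t_p = π/ω_d = π/6.910 ≈ 0.4546 s.

t_p ≈ 0.4546 s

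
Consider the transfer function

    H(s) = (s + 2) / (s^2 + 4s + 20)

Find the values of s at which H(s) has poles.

The poles are the roots of the denominator s^2 + 4s + 20 = 0.
Using the quadratic formula: s = (-4 ± √(-64))/2 = -2 ± 4j.

s = -2 + 4j, -2 - 4j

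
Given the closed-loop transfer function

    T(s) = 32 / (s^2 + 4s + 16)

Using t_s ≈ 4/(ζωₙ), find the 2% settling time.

t_s ≈ 2 s

Comparing s^2 + 4s + 16 to s^2 + 2ζωₙs + ωₙ²: ωₙ = 4 rad/s and ζ = 4/(2·4) = 0.5.
ζωₙ = 4/2 = 2, so t_s ≈ 4/(ζωₙ) = 4/2 = 2 s.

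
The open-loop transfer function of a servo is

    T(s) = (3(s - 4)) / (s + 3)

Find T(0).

T(0) = -4

Set s = 0: T(0) = (-12) / (3) = -4.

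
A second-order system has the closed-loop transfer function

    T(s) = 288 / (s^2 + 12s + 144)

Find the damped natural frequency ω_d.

Comparing s^2 + 12s + 144 to s^2 + 2ζωₙs + ωₙ²: ωₙ = 12 rad/s and ζ = 12/(2·12) = 0.5.
ζωₙ = 12/2 = 6, so ω_d = ωₙ√(1−ζ²) = √(ωₙ² − (ζωₙ)²) = √(144 − 6²) = √108 ≈ 10.39 rad/s.

ω_d ≈ 10.39 rad/s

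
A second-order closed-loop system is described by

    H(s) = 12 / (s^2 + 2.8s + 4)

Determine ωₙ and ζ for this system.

ωₙ = 2 rad/s, ζ = 0.7

Compare the denominator to the standard form s^2 + 2ζωₙs + ωₙ².
ωₙ² = 4, so ωₙ = 2 rad/s.
2ζωₙ = 2.8, so ζ = 2.8/(2·2) = 0.7.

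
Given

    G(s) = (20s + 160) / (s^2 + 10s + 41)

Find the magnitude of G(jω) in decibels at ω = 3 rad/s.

Substitute s = j3: numerator = 160 + j60, denominator = 32 + j30.
|G(j3)| = |160 + j60| / |32 + j30| = 170.88 / 43.863 ≈ 3.896.
In decibels: 20·log₁₀(3.896) ≈ 11.8 dB.

|G(j3)|_dB ≈ 11.8 dB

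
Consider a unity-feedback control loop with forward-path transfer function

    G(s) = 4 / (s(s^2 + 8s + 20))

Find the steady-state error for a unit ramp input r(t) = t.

e_ss = 5

G(s) has one pole at the origin.
This is a Type 1 system. Kv = lim_{s→0} s·G(s) = 4/20 = 1/5.
e_ss = 1/Kv = 1/(1/5) = 5.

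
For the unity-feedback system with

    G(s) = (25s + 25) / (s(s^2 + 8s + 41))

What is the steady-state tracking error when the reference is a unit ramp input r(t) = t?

e_ss = 1.640

G(s) has one pole at the origin.
This is a Type 1 system. Kv = lim_{s→0} s·G(s) = 25/41.
e_ss = 1/Kv = 1/(25/41) = 41/25 ≈ 1.640.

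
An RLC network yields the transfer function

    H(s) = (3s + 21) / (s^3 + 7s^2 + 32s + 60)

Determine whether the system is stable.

stable

The denominator s^3 + 7s^2 + 32s + 60 factors as (s + 3)(s^2 + 4s + 20), giving poles at s = -3, -2 ± 4j.
Since all poles lie strictly in the left half-plane, the system is stable.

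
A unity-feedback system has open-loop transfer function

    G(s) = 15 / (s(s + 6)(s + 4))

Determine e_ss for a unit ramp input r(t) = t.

e_ss = 1.600

G(s) has one pole at the origin.
This is a Type 1 system. Kv = lim_{s→0} s·G(s) = 15/24 = 5/8.
e_ss = 1/Kv = 1/(5/8) = 8/5 ≈ 1.600.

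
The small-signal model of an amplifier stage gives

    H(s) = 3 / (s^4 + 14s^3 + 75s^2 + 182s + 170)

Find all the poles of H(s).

s = -3 + j, -3 - j, -4 + j, -4 - j

The poles are the roots of the denominator s^4 + 14s^3 + 75s^2 + 182s + 170 = 0.
No real roots exist; factor into two real quadratics: (s^2 + 6s + 10)(s^2 + 8s + 17) = 0.
Each quadratic gives a conjugate pair via the quadratic formula.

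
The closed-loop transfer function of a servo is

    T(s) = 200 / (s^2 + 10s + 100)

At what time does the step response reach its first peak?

t_p ≈ 0.3628 s

Comparing s^2 + 10s + 100 to s^2 + 2ζωₙs + ωₙ²: ωₙ = 10 rad/s and ζ = 10/(2·10) = 0.5.
ζωₙ = 10/2 = 5, so ω_d = ωₙ√(1−ζ²) = √(ωₙ² − (ζωₙ)²) = √(100 − 5²) = √75 ≈ 8.660 rad/s.
t_p = π/ω_d = π/8.660 ≈ 0.3628 s.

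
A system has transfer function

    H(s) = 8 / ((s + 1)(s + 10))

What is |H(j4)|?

Substitute s = j4: numerator = 8, denominator = -6 + j44.
|H(j4)| = |8| / |-6 + j44| = 8 / 44.407 ≈ 0.1802.

|H(j4)| ≈ 0.1802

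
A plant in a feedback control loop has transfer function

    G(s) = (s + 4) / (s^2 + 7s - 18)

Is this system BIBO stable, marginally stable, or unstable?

The denominator s^2 + 7s - 18 factors as (s + 9)(s - 2), giving poles at s = -9, 2.
Since the pole(s) at s = 2 lie in the right half-plane, the system is unstable.

unstable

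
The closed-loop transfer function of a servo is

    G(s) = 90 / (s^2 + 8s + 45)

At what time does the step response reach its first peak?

Comparing s^2 + 8s + 45 to s^2 + 2ζωₙs + ωₙ²: ωₙ = √45 ≈ 6.708 rad/s and ζ = 8/(2·√45) ≈ 0.5963.
ζωₙ = 8/2 = 4, so ω_d = ωₙ√(1−ζ²) = √(ωₙ² − (ζωₙ)²) = √(45 − 4²) = √29 ≈ 5.385 rad/s.
t_p = π/ω_d = π/5.385 ≈ 0.5834 s.

t_p ≈ 0.5834 s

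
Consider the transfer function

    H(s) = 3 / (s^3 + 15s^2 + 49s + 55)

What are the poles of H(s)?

s = -2 + j, -2 - j, -11

The poles are the roots of the denominator s^3 + 15s^2 + 49s + 55 = 0.
Trying s = -11: the polynomial evaluates to 0, so (s + 11) is a factor.
Dividing out leaves s^2 + 4s + 5 = 0.
The quadratic formula then gives s = -2 ± 1j.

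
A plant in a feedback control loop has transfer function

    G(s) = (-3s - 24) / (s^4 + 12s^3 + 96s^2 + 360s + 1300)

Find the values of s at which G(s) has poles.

The poles are the roots of the denominator s^4 + 12s^3 + 96s^2 + 360s + 1300 = 0.
No real roots exist; factor into two real quadratics: (s^2 + 10s + 50)(s^2 + 2s + 26) = 0.
Each quadratic gives a conjugate pair via the quadratic formula.

s = -5 + 5j, -5 - 5j, -1 + 5j, -1 - 5j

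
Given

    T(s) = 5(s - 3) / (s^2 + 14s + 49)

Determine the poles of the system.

s = -7, -7

The poles are the roots of the denominator s^2 + 14s + 49 = 0.
Factoring: (s + 7)^2 = 0, so s = -7 and s = -7.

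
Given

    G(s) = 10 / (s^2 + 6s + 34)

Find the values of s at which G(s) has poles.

The poles are the roots of the denominator s^2 + 6s + 34 = 0.
Using the quadratic formula: s = (-6 ± √(-100))/2 = -3 ± 5j.

s = -3 ± 5j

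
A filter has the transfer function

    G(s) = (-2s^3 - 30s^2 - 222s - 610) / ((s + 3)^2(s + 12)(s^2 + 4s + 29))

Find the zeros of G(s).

s = -5, -5 ± 6j

Set the numerator to zero: -2s^3 - 30s^2 - 222s - 610 = 0, i.e. -2·(s^3 + 15s^2 + 111s + 305) = 0.
Factoring: (s + 5)(s^2 + 10s + 61) = 0.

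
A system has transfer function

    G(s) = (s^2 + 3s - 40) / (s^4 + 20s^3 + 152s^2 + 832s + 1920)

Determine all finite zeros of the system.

s = 5, -8

Set the numerator to zero: s^2 + 3s - 40 = 0.
Factoring: (s - 5)(s + 8) = 0.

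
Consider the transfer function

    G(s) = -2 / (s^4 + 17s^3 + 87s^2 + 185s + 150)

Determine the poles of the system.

s = -2 ± j, -3, -10

The poles are the roots of the denominator s^4 + 17s^3 + 87s^2 + 185s + 150 = 0.
Trying s = -3: the polynomial evaluates to 0, so (s + 3) is a factor.
Dividing out leaves s^3 + 14s^2 + 45s + 50 = 0.
This factors further as (s^2 + 4s + 5)(s + 10) = 0.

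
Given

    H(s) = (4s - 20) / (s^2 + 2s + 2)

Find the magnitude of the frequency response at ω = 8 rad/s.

Substitute s = j8: numerator = -20 + j32, denominator = -62 + j16.
|H(j8)| = |-20 + j32| / |-62 + j16| = 37.736 / 64.031 ≈ 0.5893.

|H(j8)| ≈ 0.5893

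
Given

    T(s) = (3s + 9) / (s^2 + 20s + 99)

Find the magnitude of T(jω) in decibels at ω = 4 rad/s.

|T(j4)|_dB ≈ -17.7 dB

Substitute s = j4: numerator = 9 + j12, denominator = 83 + j80.
|T(j4)| = |9 + j12| / |83 + j80| = 15 / 115.28 ≈ 0.1301.
In decibels: 20·log₁₀(0.1301) ≈ -17.7 dB.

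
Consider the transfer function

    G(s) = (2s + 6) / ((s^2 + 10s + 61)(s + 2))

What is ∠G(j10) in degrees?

∠G(j10) ≈ -116.7°

At s = j10: numerator = 6 + j20, denominator = -1078 - j190.
∠G = ∠num − ∠den = 73.301° − (-170.00°) = 243.3°, which wraps to -116.7°.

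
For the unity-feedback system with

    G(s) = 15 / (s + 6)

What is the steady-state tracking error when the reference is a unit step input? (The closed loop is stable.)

e_ss = 0.2857

G(s) has no poles at the origin.
This is a Type 0 system. Kp = lim_{s→0} G(s) = 15/6 = 5/2.
e_ss = 1/(1 + Kp) = 1/(1 + 5/2) = 2/7 ≈ 0.2857.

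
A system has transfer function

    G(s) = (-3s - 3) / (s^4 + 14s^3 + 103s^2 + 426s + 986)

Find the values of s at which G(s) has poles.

The poles are the roots of the denominator s^4 + 14s^3 + 103s^2 + 426s + 986 = 0.
No real roots exist; factor into two real quadratics: (s^2 + 10s + 34)(s^2 + 4s + 29) = 0.
Each quadratic gives a conjugate pair via the quadratic formula.

s = -5 + 3j, -5 - 3j, -2 + 5j, -2 - 5j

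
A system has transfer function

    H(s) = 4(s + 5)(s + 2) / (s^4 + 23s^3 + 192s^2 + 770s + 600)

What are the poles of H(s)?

The poles are the roots of the denominator s^4 + 23s^3 + 192s^2 + 770s + 600 = 0.
Trying s = -12: the polynomial evaluates to 0, so (s + 12) is a factor.
Dividing out leaves s^3 + 11s^2 + 60s + 50 = 0.
This factors further as (s^2 + 10s + 50)(s + 1) = 0.

s = -5 + 5j, -5 - 5j, -12, -1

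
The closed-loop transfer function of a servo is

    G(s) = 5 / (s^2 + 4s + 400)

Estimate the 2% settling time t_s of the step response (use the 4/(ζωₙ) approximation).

Comparing s^2 + 4s + 400 to s^2 + 2ζωₙs + ωₙ²: ωₙ = 20 rad/s and ζ = 4/(2·20) = 0.1.
ζωₙ = 4/2 = 2, so t_s ≈ 4/(ζωₙ) = 4/2 = 2 s.

t_s ≈ 2 s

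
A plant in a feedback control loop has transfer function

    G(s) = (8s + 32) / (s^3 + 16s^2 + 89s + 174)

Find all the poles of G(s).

s = -5 + 2j, -5 - 2j, -6

The poles are the roots of the denominator s^3 + 16s^2 + 89s + 174 = 0.
Trying s = -6: the polynomial evaluates to 0, so (s + 6) is a factor.
Dividing out leaves s^2 + 10s + 29 = 0.
The quadratic formula then gives s = -5 ± 2j.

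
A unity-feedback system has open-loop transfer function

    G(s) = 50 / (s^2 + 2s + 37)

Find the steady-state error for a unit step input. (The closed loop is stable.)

G(s) has no poles at the origin.
This is a Type 0 system. Kp = lim_{s→0} G(s) = 50/37.
e_ss = 1/(1 + Kp) = 1/(1 + 50/37) = 37/87 ≈ 0.4253.

e_ss = 0.4253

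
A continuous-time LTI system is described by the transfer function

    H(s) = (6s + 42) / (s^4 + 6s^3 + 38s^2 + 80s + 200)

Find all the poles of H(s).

The poles are the roots of the denominator s^4 + 6s^3 + 38s^2 + 80s + 200 = 0.
No real roots exist; factor into two real quadratics: (s^2 + 2s + 10)(s^2 + 4s + 20) = 0.
Each quadratic gives a conjugate pair via the quadratic formula.

s = -1 ± 3j, -2 ± 4j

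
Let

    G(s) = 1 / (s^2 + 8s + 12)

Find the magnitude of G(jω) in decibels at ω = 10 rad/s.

Substitute s = j10: numerator = 1, denominator = -88 + j80.
|G(j10)| = |1| / |-88 + j80| = 1 / 118.93 ≈ 0.008408.
In decibels: 20·log₁₀(0.008408) ≈ -41.5 dB.

|G(j10)|_dB ≈ -41.5 dB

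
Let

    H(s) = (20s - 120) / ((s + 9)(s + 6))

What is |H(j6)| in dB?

Substitute s = j6: numerator = -120 + j120, denominator = 18 + j90.
|H(j6)| = |-120 + j120| / |18 + j90| = 169.71 / 91.782 ≈ 1.849.
In decibels: 20·log₁₀(1.849) ≈ 5.34 dB.

|H(j6)|_dB ≈ 5.34 dB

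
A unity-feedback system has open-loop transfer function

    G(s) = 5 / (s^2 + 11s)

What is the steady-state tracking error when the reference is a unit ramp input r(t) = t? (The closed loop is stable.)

e_ss = 2.200

G(s) has one pole at the origin.
This is a Type 1 system. Kv = lim_{s→0} s·G(s) = 5/11.
e_ss = 1/Kv = 1/(5/11) = 11/5 ≈ 2.200.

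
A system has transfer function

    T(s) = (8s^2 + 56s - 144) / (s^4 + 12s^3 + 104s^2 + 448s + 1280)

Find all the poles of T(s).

s = -4 ± 4j, -2 ± 6j

The poles are the roots of the denominator s^4 + 12s^3 + 104s^2 + 448s + 1280 = 0.
No real roots exist; factor into two real quadratics: (s^2 + 8s + 32)(s^2 + 4s + 40) = 0.
Each quadratic gives a conjugate pair via the quadratic formula.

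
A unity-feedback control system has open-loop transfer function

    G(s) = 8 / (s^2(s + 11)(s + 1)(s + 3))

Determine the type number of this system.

Type 2

The denominator has 2 factors of s at the origin (free integrators), so this is a Type 2 system.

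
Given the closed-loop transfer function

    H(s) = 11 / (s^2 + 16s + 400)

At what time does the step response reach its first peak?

t_p ≈ 0.1714 s

Comparing s^2 + 16s + 400 to s^2 + 2ζωₙs + ωₙ²: ωₙ = 20 rad/s and ζ = 16/(2·20) = 0.4.
ζωₙ = 16/2 = 8, so ω_d = ωₙ√(1−ζ²) = √(ωₙ² − (ζωₙ)²) = √(400 − 8²) = √336 ≈ 18.33 rad/s.
t_p = π/ω_d = π/18.33 ≈ 0.1714 s.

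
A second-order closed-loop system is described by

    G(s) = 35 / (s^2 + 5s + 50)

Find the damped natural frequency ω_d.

Comparing s^2 + 5s + 50 to s^2 + 2ζωₙs + ωₙ²: ωₙ = √50 ≈ 7.071 rad/s and ζ = 5/(2·√50) ≈ 0.3536.
ζωₙ = 5/2 = 2.5, so ω_d = ωₙ√(1−ζ²) = √(ωₙ² − (ζωₙ)²) = √(50 − 2.5²) = √43.75 ≈ 6.614 rad/s.

ω_d ≈ 6.614 rad/s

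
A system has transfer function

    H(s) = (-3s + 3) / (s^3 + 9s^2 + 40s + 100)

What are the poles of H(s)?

s = -2 + 4j, -2 - 4j, -5

The poles are the roots of the denominator s^3 + 9s^2 + 40s + 100 = 0.
Trying s = -5: the polynomial evaluates to 0, so (s + 5) is a factor.
Dividing out leaves s^2 + 4s + 20 = 0.
The quadratic formula then gives s = -2 ± 4j.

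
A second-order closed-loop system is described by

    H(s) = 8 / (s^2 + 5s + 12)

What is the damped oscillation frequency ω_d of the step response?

ω_d ≈ 2.398 rad/s

Comparing s^2 + 5s + 12 to s^2 + 2ζωₙs + ωₙ²: ωₙ = √12 ≈ 3.464 rad/s and ζ = 5/(2·√12) ≈ 0.7217.
ζωₙ = 5/2 = 2.5, so ω_d = ωₙ√(1−ζ²) = √(ωₙ² − (ζωₙ)²) = √(12 − 2.5²) = √5.75 ≈ 2.398 rad/s.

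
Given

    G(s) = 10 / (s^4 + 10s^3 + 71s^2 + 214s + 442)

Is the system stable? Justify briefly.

The denominator s^4 + 10s^3 + 71s^2 + 214s + 442 factors as (s^2 + 4s + 13)(s^2 + 6s + 34), giving poles at s = -2 + 3j, -2 - 3j, -3 + 5j, -3 - 5j.
Since all poles lie strictly in the left half-plane, the system is stable.

stable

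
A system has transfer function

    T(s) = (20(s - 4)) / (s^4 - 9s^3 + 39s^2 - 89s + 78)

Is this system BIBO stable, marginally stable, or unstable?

unstable

The denominator s^4 - 9s^3 + 39s^2 - 89s + 78 factors as (s^2 - 4s + 13)(s - 2)(s - 3), giving poles at s = 2 ± 3j, 2, 3.
Since the pole(s) at s = 2 + 3j, 2 - 3j, 2, 3 lie in the right half-plane, the system is unstable.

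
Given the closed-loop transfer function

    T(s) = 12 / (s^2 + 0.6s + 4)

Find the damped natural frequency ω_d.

ω_d ≈ 1.977 rad/s

Comparing s^2 + 0.6s + 4 to s^2 + 2ζωₙs + ωₙ²: ωₙ = 2 rad/s and ζ = 0.6/(2·2) = 0.15.
ζωₙ = 0.6/2 = 0.3, so ω_d = ωₙ√(1−ζ²) = √(ωₙ² − (ζωₙ)²) = √(4 − 0.3²) = √3.91 ≈ 1.977 rad/s.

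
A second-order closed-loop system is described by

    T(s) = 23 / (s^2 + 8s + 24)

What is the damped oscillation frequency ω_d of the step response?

ω_d ≈ 2.828 rad/s

Comparing s^2 + 8s + 24 to s^2 + 2ζωₙs + ωₙ²: ωₙ = √24 ≈ 4.899 rad/s and ζ = 8/(2·√24) ≈ 0.8165.
ζωₙ = 8/2 = 4, so ω_d = ωₙ√(1−ζ²) = √(ωₙ² − (ζωₙ)²) = √(24 − 4²) = √8 ≈ 2.828 rad/s.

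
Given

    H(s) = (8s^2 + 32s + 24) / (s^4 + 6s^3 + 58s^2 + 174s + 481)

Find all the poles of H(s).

The poles are the roots of the denominator s^4 + 6s^3 + 58s^2 + 174s + 481 = 0.
No real roots exist; factor into two real quadratics: (s^2 + 4s + 13)(s^2 + 2s + 37) = 0.
Each quadratic gives a conjugate pair via the quadratic formula.

s = -2 ± 3j, -1 ± 6j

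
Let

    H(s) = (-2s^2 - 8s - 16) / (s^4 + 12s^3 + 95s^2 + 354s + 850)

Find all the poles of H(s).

s = -3 + 4j, -3 - 4j, -3 + 5j, -3 - 5j

The poles are the roots of the denominator s^4 + 12s^3 + 95s^2 + 354s + 850 = 0.
No real roots exist; factor into two real quadratics: (s^2 + 6s + 25)(s^2 + 6s + 34) = 0.
Each quadratic gives a conjugate pair via the quadratic formula.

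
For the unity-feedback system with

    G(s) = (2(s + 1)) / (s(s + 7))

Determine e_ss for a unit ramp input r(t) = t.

G(s) has one pole at the origin.
This is a Type 1 system. Kv = lim_{s→0} s·G(s) = 2/7.
e_ss = 1/Kv = 1/(2/7) = 7/2 ≈ 3.500.

e_ss = 3.500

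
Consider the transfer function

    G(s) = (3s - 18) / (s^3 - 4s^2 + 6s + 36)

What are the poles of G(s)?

The poles are the roots of the denominator s^3 - 4s^2 + 6s + 36 = 0.
Trying s = -2: the polynomial evaluates to 0, so (s + 2) is a factor.
Dividing out leaves s^2 - 6s + 18 = 0.
The quadratic formula then gives s = 3 ± 3j.

s = 3 + 3j, 3 - 3j, -2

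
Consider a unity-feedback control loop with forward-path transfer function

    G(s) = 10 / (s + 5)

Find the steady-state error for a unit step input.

e_ss = 0.3333

G(s) has no poles at the origin.
This is a Type 0 system. Kp = lim_{s→0} G(s) = 10/5 = 2.
e_ss = 1/(1 + Kp) = 1/(1 + 2) = 1/3 ≈ 0.3333.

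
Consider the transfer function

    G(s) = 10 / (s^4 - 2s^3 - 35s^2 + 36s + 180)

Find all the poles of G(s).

The poles are the roots of the denominator s^4 - 2s^3 - 35s^2 + 36s + 180 = 0.
Trying s = -2: the polynomial evaluates to 0, so (s + 2) is a factor.
Dividing out leaves s^3 - 4s^2 - 27s + 90 = 0.
This factors further as (s + 5)(s - 6)(s - 3) = 0.

s = -2, -5, 6, 3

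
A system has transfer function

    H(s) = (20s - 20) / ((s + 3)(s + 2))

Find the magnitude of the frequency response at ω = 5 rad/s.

|H(j5)| ≈ 3.248

Substitute s = j5: numerator = -20 + j100, denominator = -19 + j25.
|H(j5)| = |-20 + j100| / |-19 + j25| = 101.98 / 31.401 ≈ 3.248.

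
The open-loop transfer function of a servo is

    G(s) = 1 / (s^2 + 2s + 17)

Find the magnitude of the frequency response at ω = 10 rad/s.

Substitute s = j10: numerator = 1, denominator = -83 + j20.
|G(j10)| = |1| / |-83 + j20| = 1 / 85.376 ≈ 0.01171.

|G(j10)| ≈ 0.01171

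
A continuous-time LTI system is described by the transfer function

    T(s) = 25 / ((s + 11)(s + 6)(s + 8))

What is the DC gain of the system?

Set s = 0: T(0) = (25) / (528) = 25/528.

T(0) = 25/528 ≈ 0.04735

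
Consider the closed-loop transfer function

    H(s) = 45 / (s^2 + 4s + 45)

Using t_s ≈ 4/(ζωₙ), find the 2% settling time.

t_s ≈ 2 s

Comparing s^2 + 4s + 45 to s^2 + 2ζωₙs + ωₙ²: ωₙ = √45 ≈ 6.708 rad/s and ζ = 4/(2·√45) ≈ 0.2981.
ζωₙ = 4/2 = 2, so t_s ≈ 4/(ζωₙ) = 4/2 = 2 s.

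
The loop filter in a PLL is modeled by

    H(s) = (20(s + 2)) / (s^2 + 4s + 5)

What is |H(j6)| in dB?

Substitute s = j6: numerator = 40 + j120, denominator = -31 + j24.
|H(j6)| = |40 + j120| / |-31 + j24| = 126.49 / 39.205 ≈ 3.226.
In decibels: 20·log₁₀(3.226) ≈ 10.2 dB.

|H(j6)|_dB ≈ 10.2 dB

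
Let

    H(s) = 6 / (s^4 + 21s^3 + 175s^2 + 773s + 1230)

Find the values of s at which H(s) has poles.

s = -4 ± 5j, -10, -3

The poles are the roots of the denominator s^4 + 21s^3 + 175s^2 + 773s + 1230 = 0.
Trying s = -10: the polynomial evaluates to 0, so (s + 10) is a factor.
Dividing out leaves s^3 + 11s^2 + 65s + 123 = 0.
This factors further as (s^2 + 8s + 41)(s + 3) = 0.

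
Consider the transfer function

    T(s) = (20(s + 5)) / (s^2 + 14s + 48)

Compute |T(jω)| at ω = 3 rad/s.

|T(j3)| ≈ 2.035

Substitute s = j3: numerator = 100 + j60, denominator = 39 + j42.
|T(j3)| = |100 + j60| / |39 + j42| = 116.62 / 57.315 ≈ 2.035.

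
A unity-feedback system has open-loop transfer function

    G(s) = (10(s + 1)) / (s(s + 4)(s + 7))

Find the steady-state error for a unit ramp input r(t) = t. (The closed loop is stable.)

G(s) has one pole at the origin.
This is a Type 1 system. Kv = lim_{s→0} s·G(s) = 10/28 = 5/14.
e_ss = 1/Kv = 1/(5/14) = 14/5 ≈ 2.800.

e_ss = 2.800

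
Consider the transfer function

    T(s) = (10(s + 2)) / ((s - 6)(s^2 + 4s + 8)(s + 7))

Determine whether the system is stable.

unstable

The poles can be read from the denominator factors: s = 6, -2 + 2j, -2 - 2j, -7.
Since the pole(s) at s = 6 lie in the right half-plane, the system is unstable.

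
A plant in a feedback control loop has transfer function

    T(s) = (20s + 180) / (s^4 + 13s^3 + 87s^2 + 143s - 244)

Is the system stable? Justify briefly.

unstable

The denominator s^4 + 13s^3 + 87s^2 + 143s - 244 factors as (s - 1)(s + 4)(s^2 + 10s + 61), giving poles at s = 1, -4, -5 + 6j, -5 - 6j.
Since the pole(s) at s = 1 lie in the right half-plane, the system is unstable.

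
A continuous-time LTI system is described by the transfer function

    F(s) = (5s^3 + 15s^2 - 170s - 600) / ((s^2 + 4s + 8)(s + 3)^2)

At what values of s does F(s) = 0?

s = -4, 6, -5

Set the numerator to zero: 5s^3 + 15s^2 - 170s - 600 = 0, i.e. 5·(s^3 + 3s^2 - 34s - 120) = 0.
Factoring: (s + 4)(s - 6)(s + 5) = 0.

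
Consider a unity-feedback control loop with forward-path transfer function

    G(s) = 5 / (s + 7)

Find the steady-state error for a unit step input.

e_ss = 0.5833

G(s) has no poles at the origin.
This is a Type 0 system. Kp = lim_{s→0} G(s) = 5/7.
e_ss = 1/(1 + Kp) = 1/(1 + 5/7) = 7/12 ≈ 0.5833.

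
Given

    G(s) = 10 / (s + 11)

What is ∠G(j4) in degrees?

At s = j4: numerator = 10, denominator = 11 + j4.
∠G = ∠num − ∠den = 0° − (19.983°) = -19.98°.

∠G(j4) ≈ -19.98°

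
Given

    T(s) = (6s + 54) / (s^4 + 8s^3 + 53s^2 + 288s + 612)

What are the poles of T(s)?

s = -4 ± j, ±6j

The poles are the roots of the denominator s^4 + 8s^3 + 53s^2 + 288s + 612 = 0.
No real roots exist; factor into two real quadratics: (s^2 + 8s + 17)(s^2 + 36) = 0.
Each quadratic gives a conjugate pair via the quadratic formula.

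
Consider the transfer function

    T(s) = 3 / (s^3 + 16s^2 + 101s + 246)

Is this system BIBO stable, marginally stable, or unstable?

stable

The denominator s^3 + 16s^2 + 101s + 246 factors as (s^2 + 10s + 41)(s + 6), giving poles at s = -5 ± 4j, -6.
Since all poles lie strictly in the left half-plane, the system is stable.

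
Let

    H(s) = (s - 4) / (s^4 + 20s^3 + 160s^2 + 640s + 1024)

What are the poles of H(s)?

s = -4, -4 ± 4j, -8

The poles are the roots of the denominator s^4 + 20s^3 + 160s^2 + 640s + 1024 = 0.
Trying s = -4: the polynomial evaluates to 0, so (s + 4) is a factor.
Dividing out leaves s^3 + 16s^2 + 96s + 256 = 0.
This factors further as (s^2 + 8s + 32)(s + 8) = 0.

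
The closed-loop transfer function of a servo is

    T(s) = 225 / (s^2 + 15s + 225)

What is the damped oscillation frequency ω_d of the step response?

Comparing s^2 + 15s + 225 to s^2 + 2ζωₙs + ωₙ²: ωₙ = 15 rad/s and ζ = 15/(2·15) = 0.5.
ζωₙ = 15/2 = 7.5, so ω_d = ωₙ√(1−ζ²) = √(ωₙ² − (ζωₙ)²) = √(225 − 7.5²) = √168.75 ≈ 12.99 rad/s.

ω_d ≈ 12.99 rad/s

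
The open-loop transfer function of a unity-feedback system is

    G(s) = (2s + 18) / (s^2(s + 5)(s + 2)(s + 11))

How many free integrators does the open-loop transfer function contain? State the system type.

Type 2

The denominator has 2 factors of s at the origin (free integrators), so this is a Type 2 system.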